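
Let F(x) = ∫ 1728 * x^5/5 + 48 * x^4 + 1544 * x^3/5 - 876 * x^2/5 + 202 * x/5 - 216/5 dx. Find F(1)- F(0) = 63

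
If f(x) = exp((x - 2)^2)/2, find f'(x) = x*exp(x^2 - 4*x + 4) - 2*exp(x^2 - 4*x + 4)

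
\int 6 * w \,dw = 3*w^2 + C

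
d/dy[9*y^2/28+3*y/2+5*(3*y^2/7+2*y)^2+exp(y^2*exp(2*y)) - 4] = 180*y^3/49 + 2*y^2*exp(y^2*exp(2*y) + 2*y) + 180*y^2/7 + 2*y*exp(y^2*exp(2*y) + 2*y) + 569*y/14 + 3/2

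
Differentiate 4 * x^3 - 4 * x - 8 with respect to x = 12*x^2 - 4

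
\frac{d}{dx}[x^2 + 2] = 2*x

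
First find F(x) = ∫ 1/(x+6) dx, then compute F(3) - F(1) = -log(7) + 2*log(3)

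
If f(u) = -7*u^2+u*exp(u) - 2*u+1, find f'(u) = u*exp(u) - 14*u + exp(u) - 2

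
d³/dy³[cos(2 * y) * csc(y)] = (5 + 2*cos(y)^4/sin(y)^2 - 8/sin(y)^2)*cos(y)/sin(y)^2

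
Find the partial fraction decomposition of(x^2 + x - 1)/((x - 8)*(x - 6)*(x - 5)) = 29/(3*(x - 5)) - 41/(2*(x - 6)) + 71/(6*(x - 8))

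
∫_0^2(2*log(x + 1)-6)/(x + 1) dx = -9 + (-3 + log(3))^2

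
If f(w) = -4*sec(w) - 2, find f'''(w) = 4*(1 - 6/cos(w)^2)*sin(w)/cos(w)^2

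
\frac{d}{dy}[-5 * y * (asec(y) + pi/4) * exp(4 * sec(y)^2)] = -5*(32*y^2*sqrt(1 - 1/y^2)*sin(y)*asec(y)/cos(y)^3 + 8*pi*y^2*sqrt(1 - 1/y^2)*sin(y)/cos(y)^3 + 4*y*sqrt(1 - 1/y^2)*asec(y) + pi*y*sqrt(1 - 1/y^2) + 4)*exp(4/cos(y)^2)/(4*y*sqrt(1 - 1/y^2))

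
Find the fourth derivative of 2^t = 2^t*log(2)^4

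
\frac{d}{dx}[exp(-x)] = -exp(-x)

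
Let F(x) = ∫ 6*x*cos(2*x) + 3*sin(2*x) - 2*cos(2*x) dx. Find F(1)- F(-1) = -2*sin(2)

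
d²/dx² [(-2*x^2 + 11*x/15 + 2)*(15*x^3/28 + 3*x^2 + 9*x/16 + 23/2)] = -150*x^3/7 - 471*x^2/7 + 1803*x/140 - 1327/40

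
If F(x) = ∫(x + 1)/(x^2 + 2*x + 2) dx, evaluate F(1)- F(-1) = log(5)/2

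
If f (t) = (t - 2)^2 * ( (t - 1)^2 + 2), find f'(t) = 4*t^3 - 18*t^2 + 30*t - 20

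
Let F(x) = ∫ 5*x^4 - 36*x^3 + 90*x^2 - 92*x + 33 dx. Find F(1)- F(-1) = 128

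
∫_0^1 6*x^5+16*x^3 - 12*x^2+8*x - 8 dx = -3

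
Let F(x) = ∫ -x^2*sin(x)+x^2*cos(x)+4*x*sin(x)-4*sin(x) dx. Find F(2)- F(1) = -sin(1) + 2*cos(2) - cos(1) + 2*sin(2)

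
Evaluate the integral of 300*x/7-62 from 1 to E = -2*E - 10/7 + 6*(7 - 5*E)^2/7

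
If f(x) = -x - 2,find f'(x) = -1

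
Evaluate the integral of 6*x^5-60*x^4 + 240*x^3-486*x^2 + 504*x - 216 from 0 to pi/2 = -81 + (-1 + (-2 + pi/2)^3)^2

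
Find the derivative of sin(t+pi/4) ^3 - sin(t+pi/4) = 3*sin(3*t + pi/4)/4 - cos(t + pi/4)/4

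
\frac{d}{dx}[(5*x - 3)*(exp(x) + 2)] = 5*x*exp(x) + 2*exp(x) + 10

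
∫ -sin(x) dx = cos(x) + C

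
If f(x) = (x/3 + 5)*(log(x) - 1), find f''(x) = (x - 15)/(3*x^2)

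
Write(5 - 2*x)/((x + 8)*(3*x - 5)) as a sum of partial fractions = 5/(29*(3*x - 5)) - 21/(29*(x + 8))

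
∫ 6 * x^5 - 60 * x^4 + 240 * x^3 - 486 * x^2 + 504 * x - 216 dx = x^6 - 12*x^5 + 60*x^4 - 162*x^3 + 252*x^2 - 216*x + C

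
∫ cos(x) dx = sin(x) + C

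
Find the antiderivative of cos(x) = sin(x) + C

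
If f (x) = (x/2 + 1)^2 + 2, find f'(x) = x/2 + 1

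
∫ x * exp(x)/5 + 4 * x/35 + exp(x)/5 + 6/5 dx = x*(2*x + 7*exp(x) + 42)/35 + C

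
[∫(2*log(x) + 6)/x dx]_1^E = 7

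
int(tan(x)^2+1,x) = tan(x) + C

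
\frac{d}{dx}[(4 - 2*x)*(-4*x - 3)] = 16*x - 10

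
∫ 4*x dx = 2*x^2 + C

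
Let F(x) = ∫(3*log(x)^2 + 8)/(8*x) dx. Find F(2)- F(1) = log(2)^3/8 + log(2)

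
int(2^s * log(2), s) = 2^s + C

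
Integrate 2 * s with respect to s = s^2 + C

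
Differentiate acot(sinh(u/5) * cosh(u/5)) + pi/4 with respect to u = -cosh(2*u/5)/(5*cosh(4*u/5)/8 + 35/8)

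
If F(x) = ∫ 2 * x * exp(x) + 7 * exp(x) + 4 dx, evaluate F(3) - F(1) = -7*E + 8 + 11*exp(3)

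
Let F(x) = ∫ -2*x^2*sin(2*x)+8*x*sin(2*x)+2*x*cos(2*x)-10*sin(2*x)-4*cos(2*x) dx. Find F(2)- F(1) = cos(4) - 2*cos(2)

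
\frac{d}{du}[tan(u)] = cos(u)^(-2)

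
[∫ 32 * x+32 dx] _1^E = -64 + (4 + 4*E)^2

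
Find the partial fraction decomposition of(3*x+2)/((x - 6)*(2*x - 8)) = -7/(2*(x - 4)) + 5/(x - 6)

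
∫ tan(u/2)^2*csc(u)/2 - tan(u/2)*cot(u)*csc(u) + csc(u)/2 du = tan(u/2)*csc(u) + C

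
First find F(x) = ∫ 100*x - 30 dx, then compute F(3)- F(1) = 340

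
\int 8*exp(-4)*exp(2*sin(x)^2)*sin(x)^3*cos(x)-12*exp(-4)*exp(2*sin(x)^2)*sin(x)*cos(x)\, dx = 2*(sin(x)^2 - 2)*exp(2*sin(x)^2 - 4) + C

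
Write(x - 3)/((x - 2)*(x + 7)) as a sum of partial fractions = 10/(9*(x + 7)) - 1/(9*(x - 2))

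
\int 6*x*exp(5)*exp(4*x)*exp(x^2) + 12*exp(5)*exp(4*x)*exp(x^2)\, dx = 3*exp((x + 2)^2 + 1) + C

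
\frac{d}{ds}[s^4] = 4*s^3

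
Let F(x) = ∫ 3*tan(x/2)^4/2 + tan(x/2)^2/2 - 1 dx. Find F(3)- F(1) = -2*tan(3/2) - tan(1/2)^3 + 2*tan(1/2) + tan(3/2)^3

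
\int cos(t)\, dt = sin(t) + C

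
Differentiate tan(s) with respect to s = cos(s)^(-2)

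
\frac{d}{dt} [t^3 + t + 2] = 3*t^2 + 1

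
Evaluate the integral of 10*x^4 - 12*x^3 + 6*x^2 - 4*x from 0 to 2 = 24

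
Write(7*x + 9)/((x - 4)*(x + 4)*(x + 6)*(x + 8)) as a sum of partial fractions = 47/(96*(x + 8)) - 33/(40*(x + 6)) + 19/(64*(x + 4)) + 37/(960*(x - 4))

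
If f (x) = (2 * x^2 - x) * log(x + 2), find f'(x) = (4*x^2*log(x + 2) + 2*x^2 + 7*x*log(x + 2) - x - 2*log(x + 2))/(x + 2)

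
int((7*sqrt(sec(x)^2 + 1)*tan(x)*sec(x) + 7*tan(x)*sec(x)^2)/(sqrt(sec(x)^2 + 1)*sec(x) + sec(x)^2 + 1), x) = 7*log(sqrt(sec(x)^2 + 1) + sec(x)) + C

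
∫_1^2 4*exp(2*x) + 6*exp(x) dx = -2*(2 + E)^2 - 2*exp(2) + 2*E + 2*(2 + exp(2))^2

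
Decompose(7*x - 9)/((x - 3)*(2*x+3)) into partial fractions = 13/(3*(2*x + 3)) + 4/(3*(x - 3))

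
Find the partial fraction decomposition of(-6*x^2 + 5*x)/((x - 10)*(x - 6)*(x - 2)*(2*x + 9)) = 384/(2639*(2*x + 9)) - 7/(208*(x - 2)) + 31/(56*(x - 6)) - 275/(464*(x - 10))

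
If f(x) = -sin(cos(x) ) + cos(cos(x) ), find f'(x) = sqrt(2)*sin(x)*sin(cos(x) + pi/4)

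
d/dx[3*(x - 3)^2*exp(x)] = 3*x^2*exp(x) - 12*x*exp(x) + 9*exp(x)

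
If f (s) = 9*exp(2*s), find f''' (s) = 72*exp(2*s)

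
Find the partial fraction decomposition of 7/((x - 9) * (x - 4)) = -7/(5*(x - 4)) + 7/(5*(x - 9))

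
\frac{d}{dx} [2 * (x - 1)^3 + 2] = 6*x^2 - 12*x + 6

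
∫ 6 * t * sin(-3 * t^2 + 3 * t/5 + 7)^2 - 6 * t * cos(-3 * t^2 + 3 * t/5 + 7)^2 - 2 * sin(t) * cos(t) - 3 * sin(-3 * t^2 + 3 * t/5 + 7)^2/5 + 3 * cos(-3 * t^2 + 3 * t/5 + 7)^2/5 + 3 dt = 3*t + sin(-6*t^2 + 6*t/5 + 14)/2 + cos(t)^2 + C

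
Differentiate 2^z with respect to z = 2^z*log(2)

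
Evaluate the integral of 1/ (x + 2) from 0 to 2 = -log(12) + log(24)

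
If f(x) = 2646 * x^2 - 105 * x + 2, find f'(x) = 5292*x - 105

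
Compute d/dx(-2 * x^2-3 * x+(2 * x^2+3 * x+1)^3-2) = 48*x^5 + 180*x^4 + 264*x^3 + 189*x^2 + 62*x + 6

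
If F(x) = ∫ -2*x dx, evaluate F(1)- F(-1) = 0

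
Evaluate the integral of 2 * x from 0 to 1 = 1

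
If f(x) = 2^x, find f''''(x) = 2^x*log(2)^4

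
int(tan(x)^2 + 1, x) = tan(x) + C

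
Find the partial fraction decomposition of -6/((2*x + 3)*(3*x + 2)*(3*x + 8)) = -3/(7*(3*x + 8)) - 3/(5*(3*x + 2)) + 24/(35*(2*x + 3))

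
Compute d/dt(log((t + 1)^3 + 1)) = (3*t^2 + 6*t + 3)/(t^3 + 3*t^2 + 3*t + 2)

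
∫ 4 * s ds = 2*s^2 + C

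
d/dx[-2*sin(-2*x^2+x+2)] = 2*(4*x - 1)*cos(-2*x^2 + x + 2)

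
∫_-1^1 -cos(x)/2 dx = -sin(1)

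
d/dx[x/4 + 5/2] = 1/4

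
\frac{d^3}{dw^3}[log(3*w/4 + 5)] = 54/(27*w^3 + 540*w^2 + 3600*w + 8000)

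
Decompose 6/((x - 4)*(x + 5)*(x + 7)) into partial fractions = 3/(11*(x + 7)) - 1/(3*(x + 5)) + 2/(33*(x - 4))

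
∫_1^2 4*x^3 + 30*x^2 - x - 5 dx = 157/2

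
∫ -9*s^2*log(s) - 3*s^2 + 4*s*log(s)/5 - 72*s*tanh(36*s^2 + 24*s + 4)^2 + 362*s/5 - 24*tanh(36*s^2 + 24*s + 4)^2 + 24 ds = -s^2*(15*s - 2)*log(s)/5 + tanh(4*(3*s + 1)^2) + C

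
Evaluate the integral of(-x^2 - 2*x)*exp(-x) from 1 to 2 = -9*exp(-1) + 16*exp(-2)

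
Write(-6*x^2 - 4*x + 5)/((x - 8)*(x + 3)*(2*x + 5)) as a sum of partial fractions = 30/(7*(2*x + 5)) - 37/(11*(x + 3)) - 137/(77*(x - 8))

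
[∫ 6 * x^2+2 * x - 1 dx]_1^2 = 16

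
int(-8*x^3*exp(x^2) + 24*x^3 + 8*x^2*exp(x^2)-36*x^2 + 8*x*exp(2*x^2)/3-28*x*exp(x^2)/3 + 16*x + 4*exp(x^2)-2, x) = -6*x^2 + 6*x + 2*(3*x^2 - 3*x - exp(x^2) + 2)^2/3 + 2*exp(x^2) + C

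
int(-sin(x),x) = cos(x) + C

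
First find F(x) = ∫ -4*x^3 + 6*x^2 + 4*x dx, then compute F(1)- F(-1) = 4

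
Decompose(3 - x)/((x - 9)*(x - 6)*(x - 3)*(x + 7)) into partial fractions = -1/(208*(x + 7)) + 1/(39*(x - 6)) - 1/(48*(x - 9))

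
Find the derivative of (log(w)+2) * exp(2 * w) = (2*w*exp(2*w)*log(w) + 4*w*exp(2*w) + exp(2*w))/w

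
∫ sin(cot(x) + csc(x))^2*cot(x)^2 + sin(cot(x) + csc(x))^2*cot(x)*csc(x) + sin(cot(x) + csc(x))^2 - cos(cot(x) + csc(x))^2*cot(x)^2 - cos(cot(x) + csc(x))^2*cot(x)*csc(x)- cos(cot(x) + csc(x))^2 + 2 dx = 2*x + sin(2/tan(x) + 2/sin(x))/2 + C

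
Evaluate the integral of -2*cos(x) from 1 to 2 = -2*sin(2) + 2*sin(1)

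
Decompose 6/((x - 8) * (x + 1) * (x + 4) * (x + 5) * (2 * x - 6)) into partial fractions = 3/(416*(x + 5)) - 1/(84*(x + 4)) + 1/(144*(x + 1)) - 3/(1120*(x - 3)) + 1/(2340*(x - 8))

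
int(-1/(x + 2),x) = -log(x + 2) + C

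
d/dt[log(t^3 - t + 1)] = (3*t^2 - 1)/(t^3 - t + 1)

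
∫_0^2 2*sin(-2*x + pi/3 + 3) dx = -cos(pi/3 + 3) + sin(pi/6 + 1)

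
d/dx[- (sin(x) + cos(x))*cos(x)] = -sqrt(2)*cos(2*x + pi/4)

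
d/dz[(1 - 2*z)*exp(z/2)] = -z*exp(z/2) - 3*exp(z/2)/2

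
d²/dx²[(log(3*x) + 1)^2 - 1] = (-2*log(x) - 2*log(3))/x^2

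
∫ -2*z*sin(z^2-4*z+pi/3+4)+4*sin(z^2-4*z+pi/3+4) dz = cos((z - 2)^2 + pi/3) + C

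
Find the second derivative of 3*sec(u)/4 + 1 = 3*(-1 + 2/cos(u)^2)/(4*cos(u))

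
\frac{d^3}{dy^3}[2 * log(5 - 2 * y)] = 32/(8*y^3 - 60*y^2 + 150*y - 125)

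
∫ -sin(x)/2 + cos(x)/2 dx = sqrt(2)*sin(x + pi/4)/2 + C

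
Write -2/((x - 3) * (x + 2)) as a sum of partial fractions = 2/(5*(x + 2)) - 2/(5*(x - 3))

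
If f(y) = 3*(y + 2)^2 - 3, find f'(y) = 6*y + 12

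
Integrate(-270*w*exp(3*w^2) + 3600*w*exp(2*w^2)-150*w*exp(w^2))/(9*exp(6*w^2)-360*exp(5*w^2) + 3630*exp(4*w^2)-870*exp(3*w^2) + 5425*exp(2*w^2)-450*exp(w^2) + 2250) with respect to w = acot(exp(3*w^2)/5 - 4*exp(2*w^2) + exp(w^2)/3 - 3) + C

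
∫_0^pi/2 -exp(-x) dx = -1 + exp(-pi/2)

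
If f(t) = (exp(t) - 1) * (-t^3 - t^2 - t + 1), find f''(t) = -t^3*exp(t) - 7*t^2*exp(t) - 11*t*exp(t) + 6*t - 3*exp(t) + 2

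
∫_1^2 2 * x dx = 3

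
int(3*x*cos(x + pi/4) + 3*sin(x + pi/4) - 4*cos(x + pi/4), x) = (3*x - 4)*sin(x + pi/4) + C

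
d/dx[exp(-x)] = -exp(-x)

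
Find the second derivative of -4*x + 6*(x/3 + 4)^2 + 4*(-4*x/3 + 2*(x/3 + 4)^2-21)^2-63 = 64*x^2/27 + 128*x/3 + 1516/9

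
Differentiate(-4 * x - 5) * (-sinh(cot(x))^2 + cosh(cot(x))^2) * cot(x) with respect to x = 4*x/sin(x)^2 - 4/tan(x) + 5/sin(x)^2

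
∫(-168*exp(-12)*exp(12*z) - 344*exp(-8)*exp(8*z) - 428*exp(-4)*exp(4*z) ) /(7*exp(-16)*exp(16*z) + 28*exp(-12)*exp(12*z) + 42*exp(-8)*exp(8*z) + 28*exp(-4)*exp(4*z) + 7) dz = (-14*exp(12*z) + 43*exp(4*z + 8) + 50*exp(12))/(7*(exp(12*z) + 3*exp(4*z + 8) + 3*exp(8*z + 4) + exp(12))) + C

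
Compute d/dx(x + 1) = 1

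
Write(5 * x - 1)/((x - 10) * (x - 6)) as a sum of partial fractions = -29/(4*(x - 6)) + 49/(4*(x - 10))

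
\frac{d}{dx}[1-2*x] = -2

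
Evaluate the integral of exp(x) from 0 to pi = -1 + exp(pi)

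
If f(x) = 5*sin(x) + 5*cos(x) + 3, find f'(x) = -5*sin(x) + 5*cos(x)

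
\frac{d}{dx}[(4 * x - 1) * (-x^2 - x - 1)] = -12*x^2 - 6*x - 3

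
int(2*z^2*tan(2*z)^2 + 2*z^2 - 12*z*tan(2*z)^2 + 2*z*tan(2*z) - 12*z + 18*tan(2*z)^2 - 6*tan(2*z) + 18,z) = (z - 3)^2*tan(2*z) + C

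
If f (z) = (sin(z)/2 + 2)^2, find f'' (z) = -2*sin(z) + cos(2*z)/2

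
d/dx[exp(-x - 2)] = -exp(-x - 2)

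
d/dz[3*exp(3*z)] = 9*exp(3*z)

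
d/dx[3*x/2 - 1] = 3/2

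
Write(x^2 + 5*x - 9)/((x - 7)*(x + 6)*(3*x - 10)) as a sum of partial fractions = -169/(308*(3*x - 10)) - 3/(364*(x + 6)) + 75/(143*(x - 7))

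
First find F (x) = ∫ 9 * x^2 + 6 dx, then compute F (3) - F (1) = 90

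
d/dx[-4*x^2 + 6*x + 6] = 6 - 8*x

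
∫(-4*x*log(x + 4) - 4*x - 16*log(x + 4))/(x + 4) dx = -4*x*log(x + 4) + C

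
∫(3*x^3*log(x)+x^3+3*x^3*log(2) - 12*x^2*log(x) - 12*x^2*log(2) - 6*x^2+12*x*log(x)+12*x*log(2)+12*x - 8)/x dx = (x - 2)^3*log(2*x) + C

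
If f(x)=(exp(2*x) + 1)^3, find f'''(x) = 216*exp(6*x) + 192*exp(4*x) + 24*exp(2*x)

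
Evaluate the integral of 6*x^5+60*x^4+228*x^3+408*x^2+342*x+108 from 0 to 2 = 3348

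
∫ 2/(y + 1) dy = 2*log(y + 1) + C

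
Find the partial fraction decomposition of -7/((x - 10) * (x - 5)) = 7/(5*(x - 5)) - 7/(5*(x - 10))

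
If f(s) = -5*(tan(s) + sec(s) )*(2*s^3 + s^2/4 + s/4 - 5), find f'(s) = 5*(-4*s^3*sin(s) - 4*s^3 - s^2*sin(s)/2 - 6*s^2*sin(2*s) - 12*s^2*cos(s) - s^2/2 - s*sin(s)/2 - s*sin(2*s)/2 - s*cos(s) - s/2 + 10*sin(s) - sin(2*s)/4 - cos(s)/2 + 10)/(cos(2*s) + 1)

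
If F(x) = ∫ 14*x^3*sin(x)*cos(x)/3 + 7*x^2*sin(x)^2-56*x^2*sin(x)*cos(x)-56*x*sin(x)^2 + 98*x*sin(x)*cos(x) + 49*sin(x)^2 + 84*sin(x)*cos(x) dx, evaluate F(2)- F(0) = 140*sin(2)^2/3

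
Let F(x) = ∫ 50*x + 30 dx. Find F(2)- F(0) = 160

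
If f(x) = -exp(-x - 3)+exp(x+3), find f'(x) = (exp(2*x + 6) + 1)*exp(-x - 3)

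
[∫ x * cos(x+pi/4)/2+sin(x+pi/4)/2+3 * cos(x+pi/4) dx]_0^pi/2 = -3*sqrt(2)/2 + sqrt(2)*(pi/4 + 3)/2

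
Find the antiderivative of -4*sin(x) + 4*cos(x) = 4*sqrt(2)*sin(x + pi/4) + C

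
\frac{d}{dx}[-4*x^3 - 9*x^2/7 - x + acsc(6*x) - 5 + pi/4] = (-504*x^4*sqrt(1 - 1/(36*x^2)) - 108*x^3*sqrt(1 - 1/(36*x^2)) - 42*x^2*sqrt(1 - 1/(36*x^2)) - 7)/(42*x^2*sqrt(1 - 1/(36*x^2)))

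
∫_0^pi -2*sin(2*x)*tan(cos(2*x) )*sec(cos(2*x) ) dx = 0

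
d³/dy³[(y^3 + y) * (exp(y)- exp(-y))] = (y^3*exp(2*y) + y^3 + 9*y^2*exp(2*y) - 9*y^2 + 19*y*exp(2*y) + 19*y + 9*exp(2*y) - 9)*exp(-y)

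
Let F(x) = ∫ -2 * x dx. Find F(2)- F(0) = -4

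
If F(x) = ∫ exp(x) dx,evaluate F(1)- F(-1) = E - exp(-1)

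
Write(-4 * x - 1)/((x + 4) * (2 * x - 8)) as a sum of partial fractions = -15/(16*(x + 4)) - 17/(16*(x - 4))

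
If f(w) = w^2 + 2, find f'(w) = 2*w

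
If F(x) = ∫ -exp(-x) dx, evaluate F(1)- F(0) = -1 + exp(-1)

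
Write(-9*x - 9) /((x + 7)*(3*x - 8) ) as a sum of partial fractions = -99/(29*(3*x - 8)) - 54/(29*(x + 7))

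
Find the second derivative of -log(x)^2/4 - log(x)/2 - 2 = log(x)/(2*x^2)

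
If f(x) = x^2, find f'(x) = 2*x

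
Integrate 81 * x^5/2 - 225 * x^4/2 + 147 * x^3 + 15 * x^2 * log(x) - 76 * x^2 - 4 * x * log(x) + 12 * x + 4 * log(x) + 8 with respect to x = -15*x^3 + 25*x^2 + x*(5*x^2 - 2*x + 4)*log(x) - 20*x + 3*(3*x^3 - 5*x^2 + 4*x + 4)^2/4 + C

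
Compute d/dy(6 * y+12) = 6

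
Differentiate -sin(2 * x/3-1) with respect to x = -2*cos(2*x/3 - 1)/3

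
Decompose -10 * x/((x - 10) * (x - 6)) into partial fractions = 15/(x - 6) - 25/(x - 10)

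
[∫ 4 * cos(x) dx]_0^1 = 4*sin(1)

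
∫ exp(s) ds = exp(s) + C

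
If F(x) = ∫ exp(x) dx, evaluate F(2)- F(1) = -E + exp(2)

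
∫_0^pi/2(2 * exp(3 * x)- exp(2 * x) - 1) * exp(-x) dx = (-1 + exp(pi/2))*(-exp(-pi/2) + exp(pi/2))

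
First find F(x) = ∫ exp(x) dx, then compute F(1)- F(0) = -1 + E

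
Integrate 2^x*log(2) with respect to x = 2^x + C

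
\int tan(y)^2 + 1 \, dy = tan(y) + C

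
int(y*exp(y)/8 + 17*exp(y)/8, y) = (y + 16)*exp(y)/8 + C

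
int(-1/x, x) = -log(x) + C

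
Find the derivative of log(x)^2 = 2*log(x)/x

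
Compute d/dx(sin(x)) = cos(x)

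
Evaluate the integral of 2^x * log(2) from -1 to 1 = 3/2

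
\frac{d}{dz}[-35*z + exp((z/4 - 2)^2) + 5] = z*exp(z^2/16 - z + 4)/8 - exp(z^2/16 - z + 4) - 35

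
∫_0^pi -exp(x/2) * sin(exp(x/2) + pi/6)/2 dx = -cos(pi/6 + 1) + cos(pi/6 + exp(pi/2))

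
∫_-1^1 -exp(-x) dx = -E + exp(-1)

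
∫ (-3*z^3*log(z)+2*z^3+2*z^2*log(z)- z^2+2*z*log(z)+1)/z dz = (log(z) - 1)*(-z^3 + z^2 + 2*z + 1) + C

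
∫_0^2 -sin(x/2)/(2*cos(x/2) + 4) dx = -log(3) + log(cos(1) + 2)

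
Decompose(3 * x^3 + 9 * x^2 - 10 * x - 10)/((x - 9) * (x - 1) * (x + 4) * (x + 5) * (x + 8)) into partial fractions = -445/(918*(x + 8)) + 55/(126*(x + 5)) - 9/(130*(x + 4)) + 1/(270*(x - 1)) + 176/(1547*(x - 9))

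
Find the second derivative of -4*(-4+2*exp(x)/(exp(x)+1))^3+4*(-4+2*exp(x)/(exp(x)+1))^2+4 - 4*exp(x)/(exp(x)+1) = (132*exp(4*x) + 580*exp(3*x) + 380*exp(2*x) - 452*exp(x))/(exp(5*x) + 5*exp(4*x) + 10*exp(3*x) + 10*exp(2*x) + 5*exp(x) + 1)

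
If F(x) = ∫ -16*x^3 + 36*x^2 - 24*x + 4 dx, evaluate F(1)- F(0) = 0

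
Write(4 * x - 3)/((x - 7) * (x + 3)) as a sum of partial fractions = 3/(2*(x + 3)) + 5/(2*(x - 7))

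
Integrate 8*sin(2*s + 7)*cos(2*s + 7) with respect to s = -2*cos(2*s + 7)^2 + C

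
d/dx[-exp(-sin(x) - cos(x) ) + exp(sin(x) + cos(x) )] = sqrt(2)*(exp(2*sin(x))*exp(2*cos(x)) + 1)*exp(-sqrt(2)*sin(x + pi/4))*cos(x + pi/4)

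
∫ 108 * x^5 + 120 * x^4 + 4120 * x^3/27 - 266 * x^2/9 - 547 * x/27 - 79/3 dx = 18*x^6 + 24*x^5 + 1030*x^4/27 - 266*x^3/27 - 547*x^2/54 - 79*x/3 + C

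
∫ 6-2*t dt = -t^2 + 6*t + C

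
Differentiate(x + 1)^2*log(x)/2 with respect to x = (2*x^2*log(x) + x^2 + 2*x*log(x) + 2*x + 1)/(2*x)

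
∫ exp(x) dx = exp(x) + C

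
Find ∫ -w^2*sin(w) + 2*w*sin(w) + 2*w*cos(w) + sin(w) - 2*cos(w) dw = ((w - 1)^2 - 2)*cos(w) + C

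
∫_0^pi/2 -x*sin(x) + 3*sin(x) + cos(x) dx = 3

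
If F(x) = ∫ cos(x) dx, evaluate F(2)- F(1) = -sin(1) + sin(2)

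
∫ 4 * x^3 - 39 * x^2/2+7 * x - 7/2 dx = x^4 - 13*x^3/2 + 7*x^2/2 - 7*x/2 + C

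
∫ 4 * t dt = 2*t^2 + C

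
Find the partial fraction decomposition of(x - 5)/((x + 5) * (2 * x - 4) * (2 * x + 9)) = 19/(13*(2*x + 9)) - 5/(7*(x + 5)) - 3/(182*(x - 2))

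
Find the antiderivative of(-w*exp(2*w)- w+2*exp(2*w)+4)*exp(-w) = -2*(w - 3)*sinh(w) + C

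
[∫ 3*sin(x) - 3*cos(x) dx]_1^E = 3*sqrt(2)*(-sin(pi/4 + E) + sin(pi/4 + 1))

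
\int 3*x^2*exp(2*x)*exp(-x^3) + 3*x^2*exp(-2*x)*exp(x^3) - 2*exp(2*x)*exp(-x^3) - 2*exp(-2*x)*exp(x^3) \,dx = 2*sinh(x*(x^2 - 2)) + C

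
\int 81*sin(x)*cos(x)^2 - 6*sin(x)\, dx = -27*cos(x)^3 + 6*cos(x) + C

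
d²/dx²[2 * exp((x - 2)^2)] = 8*x^2*exp(x^2 - 4*x + 4) - 32*x*exp(x^2 - 4*x + 4) + 36*exp(x^2 - 4*x + 4)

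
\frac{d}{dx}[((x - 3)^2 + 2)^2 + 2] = 4*x^3 - 36*x^2 + 116*x - 132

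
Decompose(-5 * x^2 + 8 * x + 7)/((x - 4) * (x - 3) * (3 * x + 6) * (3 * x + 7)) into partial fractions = 175/(152*(3*x + 7)) - 29/(90*(x + 2)) + 7/(120*(x - 3)) - 41/(342*(x - 4))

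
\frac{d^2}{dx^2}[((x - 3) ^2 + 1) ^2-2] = 12*x^2 - 72*x + 112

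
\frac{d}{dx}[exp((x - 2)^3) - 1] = 3*x^2*exp(x^3 - 6*x^2 + 12*x - 8) - 12*x*exp(x^3 - 6*x^2 + 12*x - 8) + 12*exp(x^3 - 6*x^2 + 12*x - 8)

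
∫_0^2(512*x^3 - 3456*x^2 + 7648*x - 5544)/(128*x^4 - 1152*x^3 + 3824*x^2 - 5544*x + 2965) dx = -log(5930) + log(10)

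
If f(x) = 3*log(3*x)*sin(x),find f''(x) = 3*(-x^2*log(x)*sin(x) - x^2*log(3)*sin(x) + 2*x*cos(x) - sin(x))/x^2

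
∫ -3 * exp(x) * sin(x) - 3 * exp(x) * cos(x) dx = -3*exp(x)*sin(x) + C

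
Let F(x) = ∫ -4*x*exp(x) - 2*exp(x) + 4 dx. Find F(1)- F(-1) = -2*E - 6*exp(-1) + 8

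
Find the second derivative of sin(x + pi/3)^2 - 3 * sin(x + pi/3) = -sqrt(3)*sin(2*x) + 3*sin(x + pi/3) - cos(2*x)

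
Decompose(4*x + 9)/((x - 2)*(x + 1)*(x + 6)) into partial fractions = -3/(8*(x + 6)) - 1/(3*(x + 1)) + 17/(24*(x - 2))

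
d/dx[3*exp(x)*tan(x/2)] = 3*(tan(x/2) + 1)^2*exp(x)/2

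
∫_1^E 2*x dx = -1 + exp(2)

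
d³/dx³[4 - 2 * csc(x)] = 2*(-1 + 6/sin(x)^2)*cos(x)/sin(x)^2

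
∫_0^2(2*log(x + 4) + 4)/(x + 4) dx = -(log(4) + 2)^2 + (log(6) + 2)^2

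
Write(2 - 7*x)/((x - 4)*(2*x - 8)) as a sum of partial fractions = -7/(2*(x - 4)) - 13/(x - 4)^2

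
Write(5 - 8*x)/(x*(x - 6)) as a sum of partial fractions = -43/(6*(x - 6)) - 5/(6*x)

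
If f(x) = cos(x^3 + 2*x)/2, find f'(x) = -(3*x^2/2 + 1)*sin(x*(x^2 + 2))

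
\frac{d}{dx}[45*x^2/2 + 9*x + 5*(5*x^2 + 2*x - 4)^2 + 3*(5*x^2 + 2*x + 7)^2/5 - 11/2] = 560*x^3 + 336*x^2 - 1131*x/5 - 271/5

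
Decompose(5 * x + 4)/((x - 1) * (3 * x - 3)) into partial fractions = 5/(3*(x - 1)) + 3/(x - 1)^2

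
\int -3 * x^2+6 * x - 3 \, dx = -x^3 + 3*x^2 - 3*x + C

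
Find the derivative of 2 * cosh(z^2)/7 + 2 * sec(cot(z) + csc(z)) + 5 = 4*z*sinh(z^2)/7 - 2*tan(cot(z) + csc(z))*cot(z)^2*sec(cot(z) + csc(z)) - 2*tan(cot(z) + csc(z))*cot(z)*csc(z)*sec(cot(z) + csc(z)) - 2*tan(cot(z) + csc(z))*sec(cot(z) + csc(z))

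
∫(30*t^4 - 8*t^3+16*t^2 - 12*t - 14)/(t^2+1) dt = 10*t^3 - 4*t^2 - 14*t - 2*log(t^2 + 1) + C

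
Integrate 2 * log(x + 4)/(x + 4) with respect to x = log(x + 4)^2 + C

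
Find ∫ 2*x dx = x^2 + C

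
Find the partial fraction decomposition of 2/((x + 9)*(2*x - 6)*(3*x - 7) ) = -9/(68*(3*x - 7)) + 1/(408*(x + 9)) + 1/(24*(x - 3))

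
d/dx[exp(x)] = exp(x)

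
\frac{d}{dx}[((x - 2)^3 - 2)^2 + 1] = 6*x^5 - 60*x^4 + 240*x^3 - 492*x^2 + 528*x - 240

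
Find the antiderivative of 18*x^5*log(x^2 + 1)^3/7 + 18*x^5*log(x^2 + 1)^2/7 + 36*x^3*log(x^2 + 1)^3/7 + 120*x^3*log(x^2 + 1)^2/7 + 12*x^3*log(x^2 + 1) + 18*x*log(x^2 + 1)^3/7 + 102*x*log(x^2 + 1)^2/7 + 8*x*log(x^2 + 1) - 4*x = (x^2 + 1)*(3*(x^2 + 1)^2*log(x^2 + 1)^2 + 21*(x^2 + 1)*log(x^2 + 1) - 14)*log(x^2 + 1)/7 + C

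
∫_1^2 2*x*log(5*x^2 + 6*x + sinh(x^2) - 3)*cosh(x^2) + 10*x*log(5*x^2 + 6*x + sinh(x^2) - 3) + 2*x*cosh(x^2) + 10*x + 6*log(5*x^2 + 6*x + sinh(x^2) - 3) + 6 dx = -(sinh(1) + 8)*log(sinh(1) + 8) + (sinh(4) + 29)*log(sinh(4) + 29)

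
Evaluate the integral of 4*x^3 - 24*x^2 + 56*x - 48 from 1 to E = -9 + ((-2 + E)^2 + 2)^2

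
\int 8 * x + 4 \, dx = 4*x^2 + 4*x + C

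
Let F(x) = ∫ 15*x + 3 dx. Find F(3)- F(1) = 66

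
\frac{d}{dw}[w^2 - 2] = 2*w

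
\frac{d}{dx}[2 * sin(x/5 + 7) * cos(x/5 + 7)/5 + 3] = 2*cos(2*x/5 + 14)/25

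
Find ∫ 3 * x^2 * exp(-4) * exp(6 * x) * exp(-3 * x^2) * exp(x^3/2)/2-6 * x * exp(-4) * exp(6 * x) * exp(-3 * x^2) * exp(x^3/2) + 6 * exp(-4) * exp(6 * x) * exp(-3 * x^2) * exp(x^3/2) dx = exp((x - 2)^3/2) + C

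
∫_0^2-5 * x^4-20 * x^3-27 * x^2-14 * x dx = -212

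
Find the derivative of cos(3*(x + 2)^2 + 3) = -6*(x + 2)*sin(3*(x^2 + 4*x + 5))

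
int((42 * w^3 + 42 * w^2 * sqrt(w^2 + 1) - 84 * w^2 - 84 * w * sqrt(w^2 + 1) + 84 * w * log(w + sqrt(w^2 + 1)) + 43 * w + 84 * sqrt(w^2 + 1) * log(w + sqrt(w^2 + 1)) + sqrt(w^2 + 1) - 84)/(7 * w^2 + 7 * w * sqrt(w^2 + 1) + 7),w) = 3*w^2 - 12*w + 6*log(w + sqrt(w^2 + 1))^2 + log(w + sqrt(w^2 + 1))/7 + C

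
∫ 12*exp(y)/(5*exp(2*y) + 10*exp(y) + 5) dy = 12*(4*exp(y) + 3)/(5*(exp(y) + 1)) + C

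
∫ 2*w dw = w^2 + C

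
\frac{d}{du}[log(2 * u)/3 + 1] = 1/(3*u)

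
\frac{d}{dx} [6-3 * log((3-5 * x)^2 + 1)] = (18 - 30*x)/(5*x^2 - 6*x + 2)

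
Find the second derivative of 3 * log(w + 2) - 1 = -3/(w^2 + 4*w + 4)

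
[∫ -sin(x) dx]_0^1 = -1 + cos(1)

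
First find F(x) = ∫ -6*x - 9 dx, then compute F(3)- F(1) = -42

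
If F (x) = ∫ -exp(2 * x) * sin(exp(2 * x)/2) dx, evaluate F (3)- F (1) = cos(exp(6)/2) - cos(exp(2)/2)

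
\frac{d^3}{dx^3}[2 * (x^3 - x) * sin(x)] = -2*x^3*cos(x) - 18*x^2*sin(x) + 38*x*cos(x) + 18*sin(x)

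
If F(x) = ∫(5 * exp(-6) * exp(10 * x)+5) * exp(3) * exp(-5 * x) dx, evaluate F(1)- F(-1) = -exp(-2) - exp(-8) + exp(2) + exp(8)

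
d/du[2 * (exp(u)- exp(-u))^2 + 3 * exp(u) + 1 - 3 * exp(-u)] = (4*exp(4*u) + 3*exp(3*u) + 3*exp(u) - 4)*exp(-2*u)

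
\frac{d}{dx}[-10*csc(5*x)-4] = 50*cot(5*x)*csc(5*x)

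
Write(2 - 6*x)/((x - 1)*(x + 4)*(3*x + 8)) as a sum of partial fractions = -81/(22*(3*x + 8)) + 13/(10*(x + 4)) - 4/(55*(x - 1))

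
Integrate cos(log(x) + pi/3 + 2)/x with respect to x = sin(log(x) + pi/3 + 2) + C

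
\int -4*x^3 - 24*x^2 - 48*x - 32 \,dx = -x^4 - 8*x^3 - 24*x^2 - 32*x + C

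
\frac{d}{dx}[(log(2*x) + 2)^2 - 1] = (2*log(x) + 2*log(2) + 4)/x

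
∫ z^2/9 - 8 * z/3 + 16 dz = z^3/27 - 4*z^2/3 + 16*z + C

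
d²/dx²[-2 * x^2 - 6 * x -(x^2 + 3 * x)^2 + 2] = -12*x^2 - 36*x - 22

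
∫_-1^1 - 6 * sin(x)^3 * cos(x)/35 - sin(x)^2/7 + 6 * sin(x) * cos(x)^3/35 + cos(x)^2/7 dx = sin(2)/7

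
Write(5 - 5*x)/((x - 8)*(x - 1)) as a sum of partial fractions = -5/(x - 8)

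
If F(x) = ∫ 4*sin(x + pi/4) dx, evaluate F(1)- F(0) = -4*cos(pi/4 + 1) + 2*sqrt(2)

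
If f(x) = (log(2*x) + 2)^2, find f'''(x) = (4*log(x) + 2 + 4*log(2))/x^3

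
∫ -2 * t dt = -t^2 + C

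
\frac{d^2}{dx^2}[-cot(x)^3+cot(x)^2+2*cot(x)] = -12*cot(x)^5 + 6*cot(x)^4 - 14*cot(x)^3 + 8*cot(x)^2 - 2*cot(x) + 2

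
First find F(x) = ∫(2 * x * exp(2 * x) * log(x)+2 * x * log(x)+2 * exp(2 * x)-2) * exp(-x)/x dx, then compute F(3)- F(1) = 2*(-exp(-3) + exp(3))*log(3)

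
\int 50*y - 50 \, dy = 25*y^2 - 50*y + C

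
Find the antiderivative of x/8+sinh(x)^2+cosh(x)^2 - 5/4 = x^2/16 - 5*x/4 + sinh(2*x)/2 + C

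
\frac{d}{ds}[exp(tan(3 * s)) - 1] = 3*exp(tan(3*s))/cos(3*s)^2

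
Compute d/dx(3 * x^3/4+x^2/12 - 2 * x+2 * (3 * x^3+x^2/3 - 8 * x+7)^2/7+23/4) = 108*x^5/7 + 20*x^4/7 - 3448*x^3/63 + 943*x^2/28 + 1655*x/42 - 34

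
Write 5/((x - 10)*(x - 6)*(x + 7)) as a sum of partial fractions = 5/(221*(x + 7)) - 5/(52*(x - 6)) + 5/(68*(x - 10))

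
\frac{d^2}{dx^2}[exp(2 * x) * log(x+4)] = (4*x^2*exp(2*x)*log(x + 4) + 32*x*exp(2*x)*log(x + 4) + 4*x*exp(2*x) + 64*exp(2*x)*log(x + 4) + 15*exp(2*x))/(x^2 + 8*x + 16)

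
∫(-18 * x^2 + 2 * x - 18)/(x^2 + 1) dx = -18*x + log(x^2 + 1) + C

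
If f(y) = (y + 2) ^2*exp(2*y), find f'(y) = 2*y^2*exp(2*y) + 10*y*exp(2*y) + 12*exp(2*y)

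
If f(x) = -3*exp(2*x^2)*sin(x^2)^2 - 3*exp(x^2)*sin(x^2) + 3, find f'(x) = -6*sqrt(2)*x*(2*exp(x^2)*sin(x^2) + 1)*exp(x^2)*sin(x^2 + pi/4)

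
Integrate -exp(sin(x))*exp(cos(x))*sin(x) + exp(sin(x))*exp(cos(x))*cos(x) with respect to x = exp(sqrt(2)*sin(x + pi/4)) + C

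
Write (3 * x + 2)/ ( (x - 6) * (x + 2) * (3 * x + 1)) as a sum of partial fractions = -9/(95*(3*x + 1)) - 1/(10*(x + 2)) + 5/(38*(x - 6))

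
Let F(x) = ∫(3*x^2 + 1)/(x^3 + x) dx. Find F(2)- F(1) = -log(4) + log(20)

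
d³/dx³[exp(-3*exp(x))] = (-27*exp(3*x) + 27*exp(2*x) - 3*exp(x))*exp(-3*exp(x))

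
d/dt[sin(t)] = cos(t)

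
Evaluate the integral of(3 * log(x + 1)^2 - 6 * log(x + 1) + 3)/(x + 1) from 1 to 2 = (-1 + log(3))^3 - (-1 + log(2))^3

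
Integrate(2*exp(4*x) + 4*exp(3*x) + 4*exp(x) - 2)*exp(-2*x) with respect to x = (exp(2*x) + 2*exp(x) - 1)^2*exp(-2*x) + C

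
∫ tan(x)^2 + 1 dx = tan(x) + C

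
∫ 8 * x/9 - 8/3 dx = 4*x^2/9 - 8*x/3 + C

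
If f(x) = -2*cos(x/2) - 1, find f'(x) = sin(x/2)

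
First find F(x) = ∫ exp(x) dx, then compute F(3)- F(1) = -E + exp(3)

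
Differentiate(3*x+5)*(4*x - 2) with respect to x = 24*x + 14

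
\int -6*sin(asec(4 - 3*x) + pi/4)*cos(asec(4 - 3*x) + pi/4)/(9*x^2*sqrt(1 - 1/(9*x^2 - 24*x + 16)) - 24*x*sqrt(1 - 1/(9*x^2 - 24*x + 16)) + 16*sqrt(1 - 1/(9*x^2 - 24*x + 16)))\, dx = sin(asec(4 - 3*x) + pi/4)^2 + C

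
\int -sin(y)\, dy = cos(y) + C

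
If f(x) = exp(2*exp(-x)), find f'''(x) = (-12*exp(x + 2*exp(-x)) - 2*exp(2*x + 2*exp(-x)) - 8*exp(2*exp(-x)))*exp(-3*x)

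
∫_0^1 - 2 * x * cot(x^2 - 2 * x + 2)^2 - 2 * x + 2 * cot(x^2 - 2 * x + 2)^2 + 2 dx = -cot(2) + cot(1)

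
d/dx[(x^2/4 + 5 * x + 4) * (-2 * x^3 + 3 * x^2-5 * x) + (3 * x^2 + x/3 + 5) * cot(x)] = -5*x^4/2 - 37*x^3 - 3*x^2*cot(x)^2 + 57*x^2/4 - x*cot(x)^2/3 + 6*x*cot(x) - 79*x/3 - 5*cot(x)^2 + cot(x)/3 - 25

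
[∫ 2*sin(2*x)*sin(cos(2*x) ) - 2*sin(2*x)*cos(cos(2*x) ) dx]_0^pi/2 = -2*sin(1)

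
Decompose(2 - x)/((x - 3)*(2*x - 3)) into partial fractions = -1/(3*(2*x - 3)) - 1/(3*(x - 3))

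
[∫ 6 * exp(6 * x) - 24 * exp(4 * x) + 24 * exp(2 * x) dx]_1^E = -(-2 + exp(2))^3 + (-2 + exp(2*E))^3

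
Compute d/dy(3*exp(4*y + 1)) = 12*exp(4*y + 1)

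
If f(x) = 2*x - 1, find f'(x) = 2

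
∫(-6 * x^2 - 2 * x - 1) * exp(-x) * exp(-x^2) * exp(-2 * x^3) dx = exp(-x*(2*x^2 + x + 1)) + C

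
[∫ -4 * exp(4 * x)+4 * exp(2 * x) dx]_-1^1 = -exp(4) - 2*exp(-2) + exp(-4) + 2*exp(2)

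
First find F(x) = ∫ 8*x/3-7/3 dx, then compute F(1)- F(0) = -1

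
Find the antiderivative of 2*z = z^2 + C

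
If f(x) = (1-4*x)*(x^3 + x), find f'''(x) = 6 - 96*x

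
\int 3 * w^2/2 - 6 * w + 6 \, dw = w^3/2 - 3*w^2 + 6*w + C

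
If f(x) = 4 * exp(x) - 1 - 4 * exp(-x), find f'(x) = (4*exp(2*x) + 4)*exp(-x)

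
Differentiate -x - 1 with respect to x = -1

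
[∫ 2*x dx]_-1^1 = 0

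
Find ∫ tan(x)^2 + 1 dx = tan(x) + C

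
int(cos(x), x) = sin(x) + C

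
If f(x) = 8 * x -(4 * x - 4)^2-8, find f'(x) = 40 - 32*x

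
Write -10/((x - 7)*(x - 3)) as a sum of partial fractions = 5/(2*(x - 3)) - 5/(2*(x - 7))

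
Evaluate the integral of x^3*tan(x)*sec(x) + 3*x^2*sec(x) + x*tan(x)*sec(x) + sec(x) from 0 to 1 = 2*sec(1)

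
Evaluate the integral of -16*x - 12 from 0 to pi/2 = -2*pi^2 - 6*pi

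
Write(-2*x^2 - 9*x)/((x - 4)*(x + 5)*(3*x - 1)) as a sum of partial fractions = 29/(176*(3*x - 1)) - 5/(144*(x + 5)) - 68/(99*(x - 4))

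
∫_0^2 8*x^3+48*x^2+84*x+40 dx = 408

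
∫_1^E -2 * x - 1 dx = -E*(1 + E) + 2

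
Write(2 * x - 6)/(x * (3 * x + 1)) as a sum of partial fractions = 20/(3*x + 1) - 6/x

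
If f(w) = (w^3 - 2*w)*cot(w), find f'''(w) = -2*w^3 - 8*w^3/tan(w)^2 - 6*w^3/tan(w)^4 + 18*w^2/tan(w) + 18*w^2/tan(w)^3 - 14*w - 2*w/tan(w)^2 + 12*w/tan(w)^4 - 6/tan(w) - 12/tan(w)^3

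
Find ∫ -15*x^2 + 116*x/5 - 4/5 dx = -5*x^3 + 58*x^2/5 - 4*x/5 + C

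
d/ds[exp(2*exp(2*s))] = 4*exp(2*s + 2*exp(2*s))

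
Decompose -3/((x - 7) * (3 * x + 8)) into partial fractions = 9/(29*(3*x + 8)) - 3/(29*(x - 7))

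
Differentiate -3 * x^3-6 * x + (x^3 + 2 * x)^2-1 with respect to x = 6*x^5 + 16*x^3 - 9*x^2 + 8*x - 6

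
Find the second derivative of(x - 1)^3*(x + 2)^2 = 20*x^3 + 12*x^2 - 30*x - 2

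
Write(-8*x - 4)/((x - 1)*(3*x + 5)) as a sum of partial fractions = -7/(2*(3*x + 5)) - 3/(2*(x - 1))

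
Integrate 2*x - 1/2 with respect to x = x^2 - x/2 + C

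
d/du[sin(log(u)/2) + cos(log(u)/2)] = sqrt(2)*cos(log(u)/2 + pi/4)/(2*u)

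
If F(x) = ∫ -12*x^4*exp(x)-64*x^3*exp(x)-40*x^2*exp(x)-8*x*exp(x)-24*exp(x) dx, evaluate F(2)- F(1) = -336*exp(2) + 44*E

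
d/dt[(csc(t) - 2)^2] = 2*(2 - 1/sin(t))*cos(t)/sin(t)^2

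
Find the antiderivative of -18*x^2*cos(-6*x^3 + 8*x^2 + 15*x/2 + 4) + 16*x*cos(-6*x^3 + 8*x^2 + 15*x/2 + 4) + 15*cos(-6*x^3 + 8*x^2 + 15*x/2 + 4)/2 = sin(-6*x^3 + 8*x^2 + 15*x/2 + 4) + C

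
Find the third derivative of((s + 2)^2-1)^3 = 120*s^3 + 720*s^2 + 1368*s + 816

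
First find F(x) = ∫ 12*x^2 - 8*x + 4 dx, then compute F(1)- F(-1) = 16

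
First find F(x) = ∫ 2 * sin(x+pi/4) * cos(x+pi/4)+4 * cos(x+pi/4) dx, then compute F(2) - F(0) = -(sqrt(2)/2 + 2)^2 + (sin(pi/4 + 2) + 2)^2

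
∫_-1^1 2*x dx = 0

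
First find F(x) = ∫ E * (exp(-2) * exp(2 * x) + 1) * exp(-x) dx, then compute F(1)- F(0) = E - exp(-1)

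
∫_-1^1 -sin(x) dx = 0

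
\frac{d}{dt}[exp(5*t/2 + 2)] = 5*exp(5*t/2 + 2)/2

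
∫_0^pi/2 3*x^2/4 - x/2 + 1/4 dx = -pi^2/16 + pi/8 + pi^3/32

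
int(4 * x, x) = 2*x^2 + C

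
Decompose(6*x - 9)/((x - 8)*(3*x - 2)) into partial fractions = 15/(22*(3*x - 2)) + 39/(22*(x - 8))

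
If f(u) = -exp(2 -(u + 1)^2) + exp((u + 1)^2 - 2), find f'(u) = (2*u*exp(2*u^2 + 4*u - 2) + 2*u + 2*exp(2*u^2 + 4*u - 2) + 2)*exp(-u^2 - 2*u + 1)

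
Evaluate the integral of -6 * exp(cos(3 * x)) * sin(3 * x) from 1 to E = -2*exp(cos(3)) + 2*exp(cos(3*E))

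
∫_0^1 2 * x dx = 1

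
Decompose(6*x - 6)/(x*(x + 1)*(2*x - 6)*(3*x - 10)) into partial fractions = 189/(130*(3*x - 10)) + 3/(26*(x + 1)) - 1/(2*(x - 3)) - 1/(10*x)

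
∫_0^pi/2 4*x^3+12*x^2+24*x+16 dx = -16 + (3 + (1 + pi/2)^2)^2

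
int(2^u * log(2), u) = 2^u + C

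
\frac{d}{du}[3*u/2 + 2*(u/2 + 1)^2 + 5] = u + 7/2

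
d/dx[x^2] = 2*x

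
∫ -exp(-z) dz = exp(-z) + C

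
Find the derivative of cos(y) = -sin(y)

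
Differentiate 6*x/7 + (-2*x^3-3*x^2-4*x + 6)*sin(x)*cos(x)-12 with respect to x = -2*x^3*cos(2*x) - 3*sqrt(2)*x^2*sin(2*x + pi/4) - 3*x*sin(2*x) - 4*x*cos(2*x) - 2*sin(2*x) + 6*cos(2*x) + 6/7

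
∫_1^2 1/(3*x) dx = log(2)/3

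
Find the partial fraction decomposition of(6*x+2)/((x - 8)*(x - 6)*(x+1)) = -4/(63*(x + 1)) - 19/(7*(x - 6)) + 25/(9*(x - 8))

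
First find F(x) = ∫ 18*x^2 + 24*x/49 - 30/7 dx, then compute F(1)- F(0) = 96/49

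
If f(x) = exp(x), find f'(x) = exp(x)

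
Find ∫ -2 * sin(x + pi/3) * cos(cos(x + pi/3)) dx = 2*sin(cos(x + pi/3)) + C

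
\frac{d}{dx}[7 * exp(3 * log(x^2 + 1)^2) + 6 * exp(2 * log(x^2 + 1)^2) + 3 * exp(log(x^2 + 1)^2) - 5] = (84*x*exp(3*log(x^2 + 1)^2)*log(x^2 + 1) + 48*x*exp(2*log(x^2 + 1)^2)*log(x^2 + 1) + 12*x*exp(log(x^2 + 1)^2)*log(x^2 + 1))/(x^2 + 1)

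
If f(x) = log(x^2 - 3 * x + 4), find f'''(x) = (4*x^3 - 18*x^2 + 6*x + 18)/(x^6 - 9*x^5 + 39*x^4 - 99*x^3 + 156*x^2 - 144*x + 64)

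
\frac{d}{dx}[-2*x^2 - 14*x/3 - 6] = -4*x - 14/3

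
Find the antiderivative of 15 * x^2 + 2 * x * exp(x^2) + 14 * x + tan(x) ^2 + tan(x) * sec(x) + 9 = 5*x^3 + 7*x^2 + 8*x + exp(x^2) + tan(x) + sec(x) + C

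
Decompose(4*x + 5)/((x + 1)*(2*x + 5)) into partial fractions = 10/(3*(2*x + 5)) + 1/(3*(x + 1))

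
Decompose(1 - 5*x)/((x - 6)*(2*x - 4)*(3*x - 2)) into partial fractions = -21/(128*(3*x - 2)) + 9/(32*(x - 2)) - 29/(128*(x - 6))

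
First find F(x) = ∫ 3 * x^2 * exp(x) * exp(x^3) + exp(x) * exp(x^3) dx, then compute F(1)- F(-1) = -exp(-2) + exp(2)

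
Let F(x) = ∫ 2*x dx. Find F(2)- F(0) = 4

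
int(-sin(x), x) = cos(x) + C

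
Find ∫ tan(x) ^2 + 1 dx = tan(x) + C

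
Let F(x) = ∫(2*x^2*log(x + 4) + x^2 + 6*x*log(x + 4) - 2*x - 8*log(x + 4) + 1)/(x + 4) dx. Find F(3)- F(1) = 4*log(7)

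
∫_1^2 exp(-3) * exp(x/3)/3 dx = -exp(-8/3) + exp(-7/3)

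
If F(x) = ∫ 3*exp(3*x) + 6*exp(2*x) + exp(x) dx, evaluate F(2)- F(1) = -(1 + E)^3 - 2*exp(2) + 2*E + (1 + exp(2))^3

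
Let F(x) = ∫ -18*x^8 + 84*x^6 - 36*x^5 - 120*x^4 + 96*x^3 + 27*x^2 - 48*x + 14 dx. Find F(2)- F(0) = -252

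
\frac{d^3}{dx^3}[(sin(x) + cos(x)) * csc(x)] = -2 - 8/tan(x)^2 - 6/tan(x)^4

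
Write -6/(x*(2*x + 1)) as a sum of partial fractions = 12/(2*x + 1) - 6/x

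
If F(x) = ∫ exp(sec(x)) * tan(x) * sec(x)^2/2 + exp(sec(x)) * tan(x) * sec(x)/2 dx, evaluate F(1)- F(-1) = 0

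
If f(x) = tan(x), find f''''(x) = 24*tan(x)^5 + 40*tan(x)^3 + 16*tan(x)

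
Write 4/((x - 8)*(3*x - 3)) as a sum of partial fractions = -4/(21*(x - 1)) + 4/(21*(x - 8))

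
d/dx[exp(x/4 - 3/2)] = exp(x/4 - 3/2)/4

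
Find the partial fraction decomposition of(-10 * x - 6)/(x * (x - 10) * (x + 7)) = 64/(119*(x + 7)) - 53/(85*(x - 10)) + 3/(35*x)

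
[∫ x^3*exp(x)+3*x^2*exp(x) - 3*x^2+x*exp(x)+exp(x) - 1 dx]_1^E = -2*E + 2 + (-1 + exp(E))*(E + exp(3))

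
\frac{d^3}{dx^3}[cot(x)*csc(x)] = (-1 + 20/sin(x)^2 - 24/sin(x)^4)/sin(x)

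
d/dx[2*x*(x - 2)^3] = 8*x^3 - 36*x^2 + 48*x - 16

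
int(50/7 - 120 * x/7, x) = -60*x^2/7 + 50*x/7 + C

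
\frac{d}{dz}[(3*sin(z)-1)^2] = 6*(3*sin(z) - 1)*cos(z)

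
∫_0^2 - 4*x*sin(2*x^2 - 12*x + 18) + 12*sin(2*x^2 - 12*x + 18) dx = -cos(18) + cos(2)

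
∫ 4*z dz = 2*z^2 + C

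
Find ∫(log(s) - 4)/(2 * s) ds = (log(s) - 4)^2/4 + C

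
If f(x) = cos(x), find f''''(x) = cos(x)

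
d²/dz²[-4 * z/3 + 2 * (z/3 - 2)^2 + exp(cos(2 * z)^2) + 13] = 16*exp(cos(2*z)^2)*sin(2*z)^2*cos(2*z)^2 + 8*exp(cos(2*z)^2)*sin(2*z)^2 - 8*exp(cos(2*z)^2)*cos(2*z)^2 + 4/9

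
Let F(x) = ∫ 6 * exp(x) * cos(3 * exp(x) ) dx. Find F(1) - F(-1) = -2*sin(3*exp(-1)) + 2*sin(3*E)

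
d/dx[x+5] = 1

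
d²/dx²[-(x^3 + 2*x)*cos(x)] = x^3*cos(x) + 6*x^2*sin(x) - 4*x*cos(x) + 4*sin(x)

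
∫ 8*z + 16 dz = 4*z^2 + 16*z + C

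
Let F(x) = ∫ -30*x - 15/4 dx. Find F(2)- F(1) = -195/4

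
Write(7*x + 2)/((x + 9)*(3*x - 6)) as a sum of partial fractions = 61/(33*(x + 9)) + 16/(33*(x - 2))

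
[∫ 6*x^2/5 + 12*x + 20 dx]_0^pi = (2*pi/5 + 2)*(pi^2 + 10*pi)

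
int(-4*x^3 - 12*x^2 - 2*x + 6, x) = -x^4 - 4*x^3 - x^2 + 6*x + C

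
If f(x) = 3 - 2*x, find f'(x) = -2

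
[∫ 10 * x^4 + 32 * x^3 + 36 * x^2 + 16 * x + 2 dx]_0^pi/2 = (1 + pi/2)^3*(pi + pi^2/2)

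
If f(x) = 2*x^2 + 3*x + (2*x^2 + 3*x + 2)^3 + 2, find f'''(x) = 960*x^3 + 2160*x^2 + 1872*x + 594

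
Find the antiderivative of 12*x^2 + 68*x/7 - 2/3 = 4*x^3 + 34*x^2/7 - 2*x/3 + C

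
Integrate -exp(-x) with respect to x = exp(-x) + C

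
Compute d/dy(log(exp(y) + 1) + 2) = exp(y)/(exp(y) + 1)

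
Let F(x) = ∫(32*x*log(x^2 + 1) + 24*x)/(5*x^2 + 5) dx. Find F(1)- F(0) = 8*log(2)^2/5 + 12*log(2)/5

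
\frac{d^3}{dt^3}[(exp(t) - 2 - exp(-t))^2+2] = (8*exp(4*t) - 4*exp(3*t) - 4*exp(t) - 8)*exp(-2*t)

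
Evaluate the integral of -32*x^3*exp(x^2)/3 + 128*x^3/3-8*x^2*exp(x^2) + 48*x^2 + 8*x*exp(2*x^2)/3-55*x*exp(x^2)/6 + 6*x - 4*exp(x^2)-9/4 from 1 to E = -3*exp(2) - 2*(-7 + E)^2/3 - 3*E + 21/4 + 3*exp(exp(2))/4 + 2*(-4*exp(2) - 3*E + exp(exp(2)))^2/3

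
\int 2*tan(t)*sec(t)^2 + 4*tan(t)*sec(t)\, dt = (sec(t) + 2)^2 + C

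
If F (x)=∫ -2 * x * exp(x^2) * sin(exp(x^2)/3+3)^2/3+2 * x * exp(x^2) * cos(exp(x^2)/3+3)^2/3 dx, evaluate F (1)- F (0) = -sin(20/3)/2 + sin(2*(E/3 + 3))/2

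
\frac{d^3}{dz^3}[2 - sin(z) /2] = cos(z)/2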